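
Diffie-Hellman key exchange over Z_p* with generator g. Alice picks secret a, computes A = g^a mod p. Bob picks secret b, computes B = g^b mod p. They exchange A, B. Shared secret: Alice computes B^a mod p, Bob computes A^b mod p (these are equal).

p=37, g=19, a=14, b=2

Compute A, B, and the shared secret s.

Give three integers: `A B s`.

Answer: 21 28 34

Derivation:
A = 19^14 mod 37  (bits of 14 = 1110)
  bit 0 = 1: r = r^2 * 19 mod 37 = 1^2 * 19 = 1*19 = 19
  bit 1 = 1: r = r^2 * 19 mod 37 = 19^2 * 19 = 28*19 = 14
  bit 2 = 1: r = r^2 * 19 mod 37 = 14^2 * 19 = 11*19 = 24
  bit 3 = 0: r = r^2 mod 37 = 24^2 = 21
  -> A = 21
B = 19^2 mod 37  (bits of 2 = 10)
  bit 0 = 1: r = r^2 * 19 mod 37 = 1^2 * 19 = 1*19 = 19
  bit 1 = 0: r = r^2 mod 37 = 19^2 = 28
  -> B = 28
s = B^a = 28^14 mod 37  (bits of 14 = 1110)
  bit 0 = 1: r = r^2 * 28 mod 37 = 1^2 * 28 = 1*28 = 28
  bit 1 = 1: r = r^2 * 28 mod 37 = 28^2 * 28 = 7*28 = 11
  bit 2 = 1: r = r^2 * 28 mod 37 = 11^2 * 28 = 10*28 = 21
  bit 3 = 0: r = r^2 mod 37 = 21^2 = 34
  -> s = B^a = 34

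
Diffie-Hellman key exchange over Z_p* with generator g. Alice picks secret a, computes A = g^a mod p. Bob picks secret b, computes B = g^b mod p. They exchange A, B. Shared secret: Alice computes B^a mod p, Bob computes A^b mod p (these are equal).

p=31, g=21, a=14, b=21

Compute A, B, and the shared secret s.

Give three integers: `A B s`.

A = 21^14 mod 31  (bits of 14 = 1110)
  bit 0 = 1: r = r^2 * 21 mod 31 = 1^2 * 21 = 1*21 = 21
  bit 1 = 1: r = r^2 * 21 mod 31 = 21^2 * 21 = 7*21 = 23
  bit 2 = 1: r = r^2 * 21 mod 31 = 23^2 * 21 = 2*21 = 11
  bit 3 = 0: r = r^2 mod 31 = 11^2 = 28
  -> A = 28
B = 21^21 mod 31  (bits of 21 = 10101)
  bit 0 = 1: r = r^2 * 21 mod 31 = 1^2 * 21 = 1*21 = 21
  bit 1 = 0: r = r^2 mod 31 = 21^2 = 7
  bit 2 = 1: r = r^2 * 21 mod 31 = 7^2 * 21 = 18*21 = 6
  bit 3 = 0: r = r^2 mod 31 = 6^2 = 5
  bit 4 = 1: r = r^2 * 21 mod 31 = 5^2 * 21 = 25*21 = 29
  -> B = 29
s = B^a = 29^14 mod 31  (bits of 14 = 1110)
  bit 0 = 1: r = r^2 * 29 mod 31 = 1^2 * 29 = 1*29 = 29
  bit 1 = 1: r = r^2 * 29 mod 31 = 29^2 * 29 = 4*29 = 23
  bit 2 = 1: r = r^2 * 29 mod 31 = 23^2 * 29 = 2*29 = 27
  bit 3 = 0: r = r^2 mod 31 = 27^2 = 16
  -> s = B^a = 16

Answer: 28 29 16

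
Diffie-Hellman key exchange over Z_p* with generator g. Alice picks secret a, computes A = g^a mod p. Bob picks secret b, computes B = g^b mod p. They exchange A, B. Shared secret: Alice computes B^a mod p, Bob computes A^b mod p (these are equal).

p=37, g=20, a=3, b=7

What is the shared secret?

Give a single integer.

A = 20^3 mod 37  (bits of 3 = 11)
  bit 0 = 1: r = r^2 * 20 mod 37 = 1^2 * 20 = 1*20 = 20
  bit 1 = 1: r = r^2 * 20 mod 37 = 20^2 * 20 = 30*20 = 8
  -> A = 8
B = 20^7 mod 37  (bits of 7 = 111)
  bit 0 = 1: r = r^2 * 20 mod 37 = 1^2 * 20 = 1*20 = 20
  bit 1 = 1: r = r^2 * 20 mod 37 = 20^2 * 20 = 30*20 = 8
  bit 2 = 1: r = r^2 * 20 mod 37 = 8^2 * 20 = 27*20 = 22
  -> B = 22
s = B^a = 22^3 mod 37  (bits of 3 = 11)
  bit 0 = 1: r = r^2 * 22 mod 37 = 1^2 * 22 = 1*22 = 22
  bit 1 = 1: r = r^2 * 22 mod 37 = 22^2 * 22 = 3*22 = 29
  -> s = B^a = 29

Answer: 29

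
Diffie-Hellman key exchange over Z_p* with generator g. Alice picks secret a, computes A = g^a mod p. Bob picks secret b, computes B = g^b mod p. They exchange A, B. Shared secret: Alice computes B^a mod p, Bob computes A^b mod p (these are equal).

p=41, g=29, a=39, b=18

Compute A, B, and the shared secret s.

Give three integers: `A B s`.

A = 29^39 mod 41  (bits of 39 = 100111)
  bit 0 = 1: r = r^2 * 29 mod 41 = 1^2 * 29 = 1*29 = 29
  bit 1 = 0: r = r^2 mod 41 = 29^2 = 21
  bit 2 = 0: r = r^2 mod 41 = 21^2 = 31
  bit 3 = 1: r = r^2 * 29 mod 41 = 31^2 * 29 = 18*29 = 30
  bit 4 = 1: r = r^2 * 29 mod 41 = 30^2 * 29 = 39*29 = 24
  bit 5 = 1: r = r^2 * 29 mod 41 = 24^2 * 29 = 2*29 = 17
  -> A = 17
B = 29^18 mod 41  (bits of 18 = 10010)
  bit 0 = 1: r = r^2 * 29 mod 41 = 1^2 * 29 = 1*29 = 29
  bit 1 = 0: r = r^2 mod 41 = 29^2 = 21
  bit 2 = 0: r = r^2 mod 41 = 21^2 = 31
  bit 3 = 1: r = r^2 * 29 mod 41 = 31^2 * 29 = 18*29 = 30
  bit 4 = 0: r = r^2 mod 41 = 30^2 = 39
  -> B = 39
s = B^a = 39^39 mod 41  (bits of 39 = 100111)
  bit 0 = 1: r = r^2 * 39 mod 41 = 1^2 * 39 = 1*39 = 39
  bit 1 = 0: r = r^2 mod 41 = 39^2 = 4
  bit 2 = 0: r = r^2 mod 41 = 4^2 = 16
  bit 3 = 1: r = r^2 * 39 mod 41 = 16^2 * 39 = 10*39 = 21
  bit 4 = 1: r = r^2 * 39 mod 41 = 21^2 * 39 = 31*39 = 20
  bit 5 = 1: r = r^2 * 39 mod 41 = 20^2 * 39 = 31*39 = 20
  -> s = B^a = 20

Answer: 17 39 20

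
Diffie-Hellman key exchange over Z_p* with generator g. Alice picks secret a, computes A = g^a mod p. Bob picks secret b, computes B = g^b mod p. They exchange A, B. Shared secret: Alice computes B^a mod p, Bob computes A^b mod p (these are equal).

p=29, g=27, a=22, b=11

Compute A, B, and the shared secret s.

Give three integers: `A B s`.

A = 27^22 mod 29  (bits of 22 = 10110)
  bit 0 = 1: r = r^2 * 27 mod 29 = 1^2 * 27 = 1*27 = 27
  bit 1 = 0: r = r^2 mod 29 = 27^2 = 4
  bit 2 = 1: r = r^2 * 27 mod 29 = 4^2 * 27 = 16*27 = 26
  bit 3 = 1: r = r^2 * 27 mod 29 = 26^2 * 27 = 9*27 = 11
  bit 4 = 0: r = r^2 mod 29 = 11^2 = 5
  -> A = 5
B = 27^11 mod 29  (bits of 11 = 1011)
  bit 0 = 1: r = r^2 * 27 mod 29 = 1^2 * 27 = 1*27 = 27
  bit 1 = 0: r = r^2 mod 29 = 27^2 = 4
  bit 2 = 1: r = r^2 * 27 mod 29 = 4^2 * 27 = 16*27 = 26
  bit 3 = 1: r = r^2 * 27 mod 29 = 26^2 * 27 = 9*27 = 11
  -> B = 11
s = B^a = 11^22 mod 29  (bits of 22 = 10110)
  bit 0 = 1: r = r^2 * 11 mod 29 = 1^2 * 11 = 1*11 = 11
  bit 1 = 0: r = r^2 mod 29 = 11^2 = 5
  bit 2 = 1: r = r^2 * 11 mod 29 = 5^2 * 11 = 25*11 = 14
  bit 3 = 1: r = r^2 * 11 mod 29 = 14^2 * 11 = 22*11 = 10
  bit 4 = 0: r = r^2 mod 29 = 10^2 = 13
  -> s = B^a = 13

Answer: 5 11 13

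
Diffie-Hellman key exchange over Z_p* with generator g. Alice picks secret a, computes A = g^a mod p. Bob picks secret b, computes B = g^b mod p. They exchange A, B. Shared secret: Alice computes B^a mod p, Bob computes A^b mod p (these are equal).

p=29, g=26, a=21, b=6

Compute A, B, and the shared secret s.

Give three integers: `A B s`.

A = 26^21 mod 29  (bits of 21 = 10101)
  bit 0 = 1: r = r^2 * 26 mod 29 = 1^2 * 26 = 1*26 = 26
  bit 1 = 0: r = r^2 mod 29 = 26^2 = 9
  bit 2 = 1: r = r^2 * 26 mod 29 = 9^2 * 26 = 23*26 = 18
  bit 3 = 0: r = r^2 mod 29 = 18^2 = 5
  bit 4 = 1: r = r^2 * 26 mod 29 = 5^2 * 26 = 25*26 = 12
  -> A = 12
B = 26^6 mod 29  (bits of 6 = 110)
  bit 0 = 1: r = r^2 * 26 mod 29 = 1^2 * 26 = 1*26 = 26
  bit 1 = 1: r = r^2 * 26 mod 29 = 26^2 * 26 = 9*26 = 2
  bit 2 = 0: r = r^2 mod 29 = 2^2 = 4
  -> B = 4
s = B^a = 4^21 mod 29  (bits of 21 = 10101)
  bit 0 = 1: r = r^2 * 4 mod 29 = 1^2 * 4 = 1*4 = 4
  bit 1 = 0: r = r^2 mod 29 = 4^2 = 16
  bit 2 = 1: r = r^2 * 4 mod 29 = 16^2 * 4 = 24*4 = 9
  bit 3 = 0: r = r^2 mod 29 = 9^2 = 23
  bit 4 = 1: r = r^2 * 4 mod 29 = 23^2 * 4 = 7*4 = 28
  -> s = B^a = 28

Answer: 12 4 28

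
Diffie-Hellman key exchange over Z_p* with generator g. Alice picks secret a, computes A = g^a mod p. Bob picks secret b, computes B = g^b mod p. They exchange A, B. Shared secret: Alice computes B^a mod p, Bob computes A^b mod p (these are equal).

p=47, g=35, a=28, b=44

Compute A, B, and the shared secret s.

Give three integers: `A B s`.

Answer: 14 16 6

Derivation:
A = 35^28 mod 47  (bits of 28 = 11100)
  bit 0 = 1: r = r^2 * 35 mod 47 = 1^2 * 35 = 1*35 = 35
  bit 1 = 1: r = r^2 * 35 mod 47 = 35^2 * 35 = 3*35 = 11
  bit 2 = 1: r = r^2 * 35 mod 47 = 11^2 * 35 = 27*35 = 5
  bit 3 = 0: r = r^2 mod 47 = 5^2 = 25
  bit 4 = 0: r = r^2 mod 47 = 25^2 = 14
  -> A = 14
B = 35^44 mod 47  (bits of 44 = 101100)
  bit 0 = 1: r = r^2 * 35 mod 47 = 1^2 * 35 = 1*35 = 35
  bit 1 = 0: r = r^2 mod 47 = 35^2 = 3
  bit 2 = 1: r = r^2 * 35 mod 47 = 3^2 * 35 = 9*35 = 33
  bit 3 = 1: r = r^2 * 35 mod 47 = 33^2 * 35 = 8*35 = 45
  bit 4 = 0: r = r^2 mod 47 = 45^2 = 4
  bit 5 = 0: r = r^2 mod 47 = 4^2 = 16
  -> B = 16
s = B^a = 16^28 mod 47  (bits of 28 = 11100)
  bit 0 = 1: r = r^2 * 16 mod 47 = 1^2 * 16 = 1*16 = 16
  bit 1 = 1: r = r^2 * 16 mod 47 = 16^2 * 16 = 21*16 = 7
  bit 2 = 1: r = r^2 * 16 mod 47 = 7^2 * 16 = 2*16 = 32
  bit 3 = 0: r = r^2 mod 47 = 32^2 = 37
  bit 4 = 0: r = r^2 mod 47 = 37^2 = 6
  -> s = B^a = 6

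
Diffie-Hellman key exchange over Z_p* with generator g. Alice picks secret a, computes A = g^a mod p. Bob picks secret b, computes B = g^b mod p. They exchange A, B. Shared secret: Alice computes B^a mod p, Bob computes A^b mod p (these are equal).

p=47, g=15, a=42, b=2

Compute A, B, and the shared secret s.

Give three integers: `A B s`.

Answer: 8 37 17

Derivation:
A = 15^42 mod 47  (bits of 42 = 101010)
  bit 0 = 1: r = r^2 * 15 mod 47 = 1^2 * 15 = 1*15 = 15
  bit 1 = 0: r = r^2 mod 47 = 15^2 = 37
  bit 2 = 1: r = r^2 * 15 mod 47 = 37^2 * 15 = 6*15 = 43
  bit 3 = 0: r = r^2 mod 47 = 43^2 = 16
  bit 4 = 1: r = r^2 * 15 mod 47 = 16^2 * 15 = 21*15 = 33
  bit 5 = 0: r = r^2 mod 47 = 33^2 = 8
  -> A = 8
B = 15^2 mod 47  (bits of 2 = 10)
  bit 0 = 1: r = r^2 * 15 mod 47 = 1^2 * 15 = 1*15 = 15
  bit 1 = 0: r = r^2 mod 47 = 15^2 = 37
  -> B = 37
s = B^a = 37^42 mod 47  (bits of 42 = 101010)
  bit 0 = 1: r = r^2 * 37 mod 47 = 1^2 * 37 = 1*37 = 37
  bit 1 = 0: r = r^2 mod 47 = 37^2 = 6
  bit 2 = 1: r = r^2 * 37 mod 47 = 6^2 * 37 = 36*37 = 16
  bit 3 = 0: r = r^2 mod 47 = 16^2 = 21
  bit 4 = 1: r = r^2 * 37 mod 47 = 21^2 * 37 = 18*37 = 8
  bit 5 = 0: r = r^2 mod 47 = 8^2 = 17
  -> s = B^a = 17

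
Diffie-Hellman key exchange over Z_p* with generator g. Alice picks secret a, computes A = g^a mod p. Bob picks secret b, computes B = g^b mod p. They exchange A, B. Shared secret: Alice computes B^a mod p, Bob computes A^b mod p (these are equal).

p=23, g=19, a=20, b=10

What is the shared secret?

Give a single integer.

A = 19^20 mod 23  (bits of 20 = 10100)
  bit 0 = 1: r = r^2 * 19 mod 23 = 1^2 * 19 = 1*19 = 19
  bit 1 = 0: r = r^2 mod 23 = 19^2 = 16
  bit 2 = 1: r = r^2 * 19 mod 23 = 16^2 * 19 = 3*19 = 11
  bit 3 = 0: r = r^2 mod 23 = 11^2 = 6
  bit 4 = 0: r = r^2 mod 23 = 6^2 = 13
  -> A = 13
B = 19^10 mod 23  (bits of 10 = 1010)
  bit 0 = 1: r = r^2 * 19 mod 23 = 1^2 * 19 = 1*19 = 19
  bit 1 = 0: r = r^2 mod 23 = 19^2 = 16
  bit 2 = 1: r = r^2 * 19 mod 23 = 16^2 * 19 = 3*19 = 11
  bit 3 = 0: r = r^2 mod 23 = 11^2 = 6
  -> B = 6
s = B^a = 6^20 mod 23  (bits of 20 = 10100)
  bit 0 = 1: r = r^2 * 6 mod 23 = 1^2 * 6 = 1*6 = 6
  bit 1 = 0: r = r^2 mod 23 = 6^2 = 13
  bit 2 = 1: r = r^2 * 6 mod 23 = 13^2 * 6 = 8*6 = 2
  bit 3 = 0: r = r^2 mod 23 = 2^2 = 4
  bit 4 = 0: r = r^2 mod 23 = 4^2 = 16
  -> s = B^a = 16

Answer: 16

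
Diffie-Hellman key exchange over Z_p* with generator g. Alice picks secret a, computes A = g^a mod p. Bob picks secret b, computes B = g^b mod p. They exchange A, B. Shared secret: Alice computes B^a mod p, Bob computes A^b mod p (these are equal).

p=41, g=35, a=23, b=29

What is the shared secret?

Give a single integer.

Answer: 29

Derivation:
A = 35^23 mod 41  (bits of 23 = 10111)
  bit 0 = 1: r = r^2 * 35 mod 41 = 1^2 * 35 = 1*35 = 35
  bit 1 = 0: r = r^2 mod 41 = 35^2 = 36
  bit 2 = 1: r = r^2 * 35 mod 41 = 36^2 * 35 = 25*35 = 14
  bit 3 = 1: r = r^2 * 35 mod 41 = 14^2 * 35 = 32*35 = 13
  bit 4 = 1: r = r^2 * 35 mod 41 = 13^2 * 35 = 5*35 = 11
  -> A = 11
B = 35^29 mod 41  (bits of 29 = 11101)
  bit 0 = 1: r = r^2 * 35 mod 41 = 1^2 * 35 = 1*35 = 35
  bit 1 = 1: r = r^2 * 35 mod 41 = 35^2 * 35 = 36*35 = 30
  bit 2 = 1: r = r^2 * 35 mod 41 = 30^2 * 35 = 39*35 = 12
  bit 3 = 0: r = r^2 mod 41 = 12^2 = 21
  bit 4 = 1: r = r^2 * 35 mod 41 = 21^2 * 35 = 31*35 = 19
  -> B = 19
s = B^a = 19^23 mod 41  (bits of 23 = 10111)
  bit 0 = 1: r = r^2 * 19 mod 41 = 1^2 * 19 = 1*19 = 19
  bit 1 = 0: r = r^2 mod 41 = 19^2 = 33
  bit 2 = 1: r = r^2 * 19 mod 41 = 33^2 * 19 = 23*19 = 27
  bit 3 = 1: r = r^2 * 19 mod 41 = 27^2 * 19 = 32*19 = 34
  bit 4 = 1: r = r^2 * 19 mod 41 = 34^2 * 19 = 8*19 = 29
  -> s = B^a = 29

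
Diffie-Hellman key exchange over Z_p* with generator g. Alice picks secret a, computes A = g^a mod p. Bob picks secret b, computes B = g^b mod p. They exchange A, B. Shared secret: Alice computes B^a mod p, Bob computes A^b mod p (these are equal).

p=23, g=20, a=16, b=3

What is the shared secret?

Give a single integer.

Answer: 12

Derivation:
A = 20^16 mod 23  (bits of 16 = 10000)
  bit 0 = 1: r = r^2 * 20 mod 23 = 1^2 * 20 = 1*20 = 20
  bit 1 = 0: r = r^2 mod 23 = 20^2 = 9
  bit 2 = 0: r = r^2 mod 23 = 9^2 = 12
  bit 3 = 0: r = r^2 mod 23 = 12^2 = 6
  bit 4 = 0: r = r^2 mod 23 = 6^2 = 13
  -> A = 13
B = 20^3 mod 23  (bits of 3 = 11)
  bit 0 = 1: r = r^2 * 20 mod 23 = 1^2 * 20 = 1*20 = 20
  bit 1 = 1: r = r^2 * 20 mod 23 = 20^2 * 20 = 9*20 = 19
  -> B = 19
s = B^a = 19^16 mod 23  (bits of 16 = 10000)
  bit 0 = 1: r = r^2 * 19 mod 23 = 1^2 * 19 = 1*19 = 19
  bit 1 = 0: r = r^2 mod 23 = 19^2 = 16
  bit 2 = 0: r = r^2 mod 23 = 16^2 = 3
  bit 3 = 0: r = r^2 mod 23 = 3^2 = 9
  bit 4 = 0: r = r^2 mod 23 = 9^2 = 12
  -> s = B^a = 12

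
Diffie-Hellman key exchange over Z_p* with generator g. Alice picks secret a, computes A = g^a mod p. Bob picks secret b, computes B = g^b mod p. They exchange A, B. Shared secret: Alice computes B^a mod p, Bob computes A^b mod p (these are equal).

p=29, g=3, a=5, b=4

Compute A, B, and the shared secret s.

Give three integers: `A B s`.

Answer: 11 23 25

Derivation:
A = 3^5 mod 29  (bits of 5 = 101)
  bit 0 = 1: r = r^2 * 3 mod 29 = 1^2 * 3 = 1*3 = 3
  bit 1 = 0: r = r^2 mod 29 = 3^2 = 9
  bit 2 = 1: r = r^2 * 3 mod 29 = 9^2 * 3 = 23*3 = 11
  -> A = 11
B = 3^4 mod 29  (bits of 4 = 100)
  bit 0 = 1: r = r^2 * 3 mod 29 = 1^2 * 3 = 1*3 = 3
  bit 1 = 0: r = r^2 mod 29 = 3^2 = 9
  bit 2 = 0: r = r^2 mod 29 = 9^2 = 23
  -> B = 23
s = B^a = 23^5 mod 29  (bits of 5 = 101)
  bit 0 = 1: r = r^2 * 23 mod 29 = 1^2 * 23 = 1*23 = 23
  bit 1 = 0: r = r^2 mod 29 = 23^2 = 7
  bit 2 = 1: r = r^2 * 23 mod 29 = 7^2 * 23 = 20*23 = 25
  -> s = B^a = 25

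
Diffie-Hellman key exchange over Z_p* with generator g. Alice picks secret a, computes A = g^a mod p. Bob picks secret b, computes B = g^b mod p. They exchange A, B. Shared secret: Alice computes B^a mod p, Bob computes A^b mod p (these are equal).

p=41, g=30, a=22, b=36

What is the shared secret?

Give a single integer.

A = 30^22 mod 41  (bits of 22 = 10110)
  bit 0 = 1: r = r^2 * 30 mod 41 = 1^2 * 30 = 1*30 = 30
  bit 1 = 0: r = r^2 mod 41 = 30^2 = 39
  bit 2 = 1: r = r^2 * 30 mod 41 = 39^2 * 30 = 4*30 = 38
  bit 3 = 1: r = r^2 * 30 mod 41 = 38^2 * 30 = 9*30 = 24
  bit 4 = 0: r = r^2 mod 41 = 24^2 = 2
  -> A = 2
B = 30^36 mod 41  (bits of 36 = 100100)
  bit 0 = 1: r = r^2 * 30 mod 41 = 1^2 * 30 = 1*30 = 30
  bit 1 = 0: r = r^2 mod 41 = 30^2 = 39
  bit 2 = 0: r = r^2 mod 41 = 39^2 = 4
  bit 3 = 1: r = r^2 * 30 mod 41 = 4^2 * 30 = 16*30 = 29
  bit 4 = 0: r = r^2 mod 41 = 29^2 = 21
  bit 5 = 0: r = r^2 mod 41 = 21^2 = 31
  -> B = 31
s = B^a = 31^22 mod 41  (bits of 22 = 10110)
  bit 0 = 1: r = r^2 * 31 mod 41 = 1^2 * 31 = 1*31 = 31
  bit 1 = 0: r = r^2 mod 41 = 31^2 = 18
  bit 2 = 1: r = r^2 * 31 mod 41 = 18^2 * 31 = 37*31 = 40
  bit 3 = 1: r = r^2 * 31 mod 41 = 40^2 * 31 = 1*31 = 31
  bit 4 = 0: r = r^2 mod 41 = 31^2 = 18
  -> s = B^a = 18

Answer: 18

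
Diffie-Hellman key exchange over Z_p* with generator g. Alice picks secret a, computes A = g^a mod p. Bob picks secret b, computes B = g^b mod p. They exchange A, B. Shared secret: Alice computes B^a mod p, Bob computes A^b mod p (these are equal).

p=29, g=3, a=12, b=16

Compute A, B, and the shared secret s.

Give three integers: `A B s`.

Answer: 16 20 24

Derivation:
A = 3^12 mod 29  (bits of 12 = 1100)
  bit 0 = 1: r = r^2 * 3 mod 29 = 1^2 * 3 = 1*3 = 3
  bit 1 = 1: r = r^2 * 3 mod 29 = 3^2 * 3 = 9*3 = 27
  bit 2 = 0: r = r^2 mod 29 = 27^2 = 4
  bit 3 = 0: r = r^2 mod 29 = 4^2 = 16
  -> A = 16
B = 3^16 mod 29  (bits of 16 = 10000)
  bit 0 = 1: r = r^2 * 3 mod 29 = 1^2 * 3 = 1*3 = 3
  bit 1 = 0: r = r^2 mod 29 = 3^2 = 9
  bit 2 = 0: r = r^2 mod 29 = 9^2 = 23
  bit 3 = 0: r = r^2 mod 29 = 23^2 = 7
  bit 4 = 0: r = r^2 mod 29 = 7^2 = 20
  -> B = 20
s = B^a = 20^12 mod 29  (bits of 12 = 1100)
  bit 0 = 1: r = r^2 * 20 mod 29 = 1^2 * 20 = 1*20 = 20
  bit 1 = 1: r = r^2 * 20 mod 29 = 20^2 * 20 = 23*20 = 25
  bit 2 = 0: r = r^2 mod 29 = 25^2 = 16
  bit 3 = 0: r = r^2 mod 29 = 16^2 = 24
  -> s = B^a = 24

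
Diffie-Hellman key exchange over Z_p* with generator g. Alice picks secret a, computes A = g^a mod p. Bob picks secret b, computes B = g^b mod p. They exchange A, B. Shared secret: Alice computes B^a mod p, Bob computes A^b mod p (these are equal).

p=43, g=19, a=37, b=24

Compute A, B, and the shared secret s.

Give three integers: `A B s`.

Answer: 33 21 11

Derivation:
A = 19^37 mod 43  (bits of 37 = 100101)
  bit 0 = 1: r = r^2 * 19 mod 43 = 1^2 * 19 = 1*19 = 19
  bit 1 = 0: r = r^2 mod 43 = 19^2 = 17
  bit 2 = 0: r = r^2 mod 43 = 17^2 = 31
  bit 3 = 1: r = r^2 * 19 mod 43 = 31^2 * 19 = 15*19 = 27
  bit 4 = 0: r = r^2 mod 43 = 27^2 = 41
  bit 5 = 1: r = r^2 * 19 mod 43 = 41^2 * 19 = 4*19 = 33
  -> A = 33
B = 19^24 mod 43  (bits of 24 = 11000)
  bit 0 = 1: r = r^2 * 19 mod 43 = 1^2 * 19 = 1*19 = 19
  bit 1 = 1: r = r^2 * 19 mod 43 = 19^2 * 19 = 17*19 = 22
  bit 2 = 0: r = r^2 mod 43 = 22^2 = 11
  bit 3 = 0: r = r^2 mod 43 = 11^2 = 35
  bit 4 = 0: r = r^2 mod 43 = 35^2 = 21
  -> B = 21
s = B^a = 21^37 mod 43  (bits of 37 = 100101)
  bit 0 = 1: r = r^2 * 21 mod 43 = 1^2 * 21 = 1*21 = 21
  bit 1 = 0: r = r^2 mod 43 = 21^2 = 11
  bit 2 = 0: r = r^2 mod 43 = 11^2 = 35
  bit 3 = 1: r = r^2 * 21 mod 43 = 35^2 * 21 = 21*21 = 11
  bit 4 = 0: r = r^2 mod 43 = 11^2 = 35
  bit 5 = 1: r = r^2 * 21 mod 43 = 35^2 * 21 = 21*21 = 11
  -> s = B^a = 11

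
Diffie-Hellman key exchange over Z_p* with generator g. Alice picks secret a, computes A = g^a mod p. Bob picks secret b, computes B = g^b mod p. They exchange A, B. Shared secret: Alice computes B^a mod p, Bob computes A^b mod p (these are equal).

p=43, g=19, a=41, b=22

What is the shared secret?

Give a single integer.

Answer: 9

Derivation:
A = 19^41 mod 43  (bits of 41 = 101001)
  bit 0 = 1: r = r^2 * 19 mod 43 = 1^2 * 19 = 1*19 = 19
  bit 1 = 0: r = r^2 mod 43 = 19^2 = 17
  bit 2 = 1: r = r^2 * 19 mod 43 = 17^2 * 19 = 31*19 = 30
  bit 3 = 0: r = r^2 mod 43 = 30^2 = 40
  bit 4 = 0: r = r^2 mod 43 = 40^2 = 9
  bit 5 = 1: r = r^2 * 19 mod 43 = 9^2 * 19 = 38*19 = 34
  -> A = 34
B = 19^22 mod 43  (bits of 22 = 10110)
  bit 0 = 1: r = r^2 * 19 mod 43 = 1^2 * 19 = 1*19 = 19
  bit 1 = 0: r = r^2 mod 43 = 19^2 = 17
  bit 2 = 1: r = r^2 * 19 mod 43 = 17^2 * 19 = 31*19 = 30
  bit 3 = 1: r = r^2 * 19 mod 43 = 30^2 * 19 = 40*19 = 29
  bit 4 = 0: r = r^2 mod 43 = 29^2 = 24
  -> B = 24
s = B^a = 24^41 mod 43  (bits of 41 = 101001)
  bit 0 = 1: r = r^2 * 24 mod 43 = 1^2 * 24 = 1*24 = 24
  bit 1 = 0: r = r^2 mod 43 = 24^2 = 17
  bit 2 = 1: r = r^2 * 24 mod 43 = 17^2 * 24 = 31*24 = 13
  bit 3 = 0: r = r^2 mod 43 = 13^2 = 40
  bit 4 = 0: r = r^2 mod 43 = 40^2 = 9
  bit 5 = 1: r = r^2 * 24 mod 43 = 9^2 * 24 = 38*24 = 9
  -> s = B^a = 9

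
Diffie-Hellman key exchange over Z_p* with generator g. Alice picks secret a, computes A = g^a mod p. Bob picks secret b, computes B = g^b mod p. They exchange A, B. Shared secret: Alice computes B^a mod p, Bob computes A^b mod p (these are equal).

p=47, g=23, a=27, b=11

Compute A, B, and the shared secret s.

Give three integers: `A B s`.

A = 23^27 mod 47  (bits of 27 = 11011)
  bit 0 = 1: r = r^2 * 23 mod 47 = 1^2 * 23 = 1*23 = 23
  bit 1 = 1: r = r^2 * 23 mod 47 = 23^2 * 23 = 12*23 = 41
  bit 2 = 0: r = r^2 mod 47 = 41^2 = 36
  bit 3 = 1: r = r^2 * 23 mod 47 = 36^2 * 23 = 27*23 = 10
  bit 4 = 1: r = r^2 * 23 mod 47 = 10^2 * 23 = 6*23 = 44
  -> A = 44
B = 23^11 mod 47  (bits of 11 = 1011)
  bit 0 = 1: r = r^2 * 23 mod 47 = 1^2 * 23 = 1*23 = 23
  bit 1 = 0: r = r^2 mod 47 = 23^2 = 12
  bit 2 = 1: r = r^2 * 23 mod 47 = 12^2 * 23 = 3*23 = 22
  bit 3 = 1: r = r^2 * 23 mod 47 = 22^2 * 23 = 14*23 = 40
  -> B = 40
s = B^a = 40^27 mod 47  (bits of 27 = 11011)
  bit 0 = 1: r = r^2 * 40 mod 47 = 1^2 * 40 = 1*40 = 40
  bit 1 = 1: r = r^2 * 40 mod 47 = 40^2 * 40 = 2*40 = 33
  bit 2 = 0: r = r^2 mod 47 = 33^2 = 8
  bit 3 = 1: r = r^2 * 40 mod 47 = 8^2 * 40 = 17*40 = 22
  bit 4 = 1: r = r^2 * 40 mod 47 = 22^2 * 40 = 14*40 = 43
  -> s = B^a = 43

Answer: 44 40 43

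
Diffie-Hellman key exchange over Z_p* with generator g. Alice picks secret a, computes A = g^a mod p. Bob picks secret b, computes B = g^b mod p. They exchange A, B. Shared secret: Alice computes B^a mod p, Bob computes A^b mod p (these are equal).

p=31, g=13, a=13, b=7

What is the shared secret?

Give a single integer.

A = 13^13 mod 31  (bits of 13 = 1101)
  bit 0 = 1: r = r^2 * 13 mod 31 = 1^2 * 13 = 1*13 = 13
  bit 1 = 1: r = r^2 * 13 mod 31 = 13^2 * 13 = 14*13 = 27
  bit 2 = 0: r = r^2 mod 31 = 27^2 = 16
  bit 3 = 1: r = r^2 * 13 mod 31 = 16^2 * 13 = 8*13 = 11
  -> A = 11
B = 13^7 mod 31  (bits of 7 = 111)
  bit 0 = 1: r = r^2 * 13 mod 31 = 1^2 * 13 = 1*13 = 13
  bit 1 = 1: r = r^2 * 13 mod 31 = 13^2 * 13 = 14*13 = 27
  bit 2 = 1: r = r^2 * 13 mod 31 = 27^2 * 13 = 16*13 = 22
  -> B = 22
s = B^a = 22^13 mod 31  (bits of 13 = 1101)
  bit 0 = 1: r = r^2 * 22 mod 31 = 1^2 * 22 = 1*22 = 22
  bit 1 = 1: r = r^2 * 22 mod 31 = 22^2 * 22 = 19*22 = 15
  bit 2 = 0: r = r^2 mod 31 = 15^2 = 8
  bit 3 = 1: r = r^2 * 22 mod 31 = 8^2 * 22 = 2*22 = 13
  -> s = B^a = 13

Answer: 13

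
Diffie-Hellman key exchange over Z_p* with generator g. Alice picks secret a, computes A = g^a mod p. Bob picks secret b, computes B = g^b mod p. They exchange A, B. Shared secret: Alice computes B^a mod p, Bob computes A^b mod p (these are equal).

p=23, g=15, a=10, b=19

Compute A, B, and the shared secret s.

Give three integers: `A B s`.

A = 15^10 mod 23  (bits of 10 = 1010)
  bit 0 = 1: r = r^2 * 15 mod 23 = 1^2 * 15 = 1*15 = 15
  bit 1 = 0: r = r^2 mod 23 = 15^2 = 18
  bit 2 = 1: r = r^2 * 15 mod 23 = 18^2 * 15 = 2*15 = 7
  bit 3 = 0: r = r^2 mod 23 = 7^2 = 3
  -> A = 3
B = 15^19 mod 23  (bits of 19 = 10011)
  bit 0 = 1: r = r^2 * 15 mod 23 = 1^2 * 15 = 1*15 = 15
  bit 1 = 0: r = r^2 mod 23 = 15^2 = 18
  bit 2 = 0: r = r^2 mod 23 = 18^2 = 2
  bit 3 = 1: r = r^2 * 15 mod 23 = 2^2 * 15 = 4*15 = 14
  bit 4 = 1: r = r^2 * 15 mod 23 = 14^2 * 15 = 12*15 = 19
  -> B = 19
s = B^a = 19^10 mod 23  (bits of 10 = 1010)
  bit 0 = 1: r = r^2 * 19 mod 23 = 1^2 * 19 = 1*19 = 19
  bit 1 = 0: r = r^2 mod 23 = 19^2 = 16
  bit 2 = 1: r = r^2 * 19 mod 23 = 16^2 * 19 = 3*19 = 11
  bit 3 = 0: r = r^2 mod 23 = 11^2 = 6
  -> s = B^a = 6

Answer: 3 19 6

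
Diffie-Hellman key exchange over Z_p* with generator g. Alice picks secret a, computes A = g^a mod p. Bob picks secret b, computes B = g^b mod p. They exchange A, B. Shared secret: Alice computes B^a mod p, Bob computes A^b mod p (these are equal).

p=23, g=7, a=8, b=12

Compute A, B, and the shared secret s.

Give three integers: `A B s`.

Answer: 12 16 12

Derivation:
A = 7^8 mod 23  (bits of 8 = 1000)
  bit 0 = 1: r = r^2 * 7 mod 23 = 1^2 * 7 = 1*7 = 7
  bit 1 = 0: r = r^2 mod 23 = 7^2 = 3
  bit 2 = 0: r = r^2 mod 23 = 3^2 = 9
  bit 3 = 0: r = r^2 mod 23 = 9^2 = 12
  -> A = 12
B = 7^12 mod 23  (bits of 12 = 1100)
  bit 0 = 1: r = r^2 * 7 mod 23 = 1^2 * 7 = 1*7 = 7
  bit 1 = 1: r = r^2 * 7 mod 23 = 7^2 * 7 = 3*7 = 21
  bit 2 = 0: r = r^2 mod 23 = 21^2 = 4
  bit 3 = 0: r = r^2 mod 23 = 4^2 = 16
  -> B = 16
s = B^a = 16^8 mod 23  (bits of 8 = 1000)
  bit 0 = 1: r = r^2 * 16 mod 23 = 1^2 * 16 = 1*16 = 16
  bit 1 = 0: r = r^2 mod 23 = 16^2 = 3
  bit 2 = 0: r = r^2 mod 23 = 3^2 = 9
  bit 3 = 0: r = r^2 mod 23 = 9^2 = 12
  -> s = B^a = 12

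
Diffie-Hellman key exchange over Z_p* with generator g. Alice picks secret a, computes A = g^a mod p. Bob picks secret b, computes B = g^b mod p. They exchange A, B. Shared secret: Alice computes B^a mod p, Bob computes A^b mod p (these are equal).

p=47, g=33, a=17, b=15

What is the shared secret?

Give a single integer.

A = 33^17 mod 47  (bits of 17 = 10001)
  bit 0 = 1: r = r^2 * 33 mod 47 = 1^2 * 33 = 1*33 = 33
  bit 1 = 0: r = r^2 mod 47 = 33^2 = 8
  bit 2 = 0: r = r^2 mod 47 = 8^2 = 17
  bit 3 = 0: r = r^2 mod 47 = 17^2 = 7
  bit 4 = 1: r = r^2 * 33 mod 47 = 7^2 * 33 = 2*33 = 19
  -> A = 19
B = 33^15 mod 47  (bits of 15 = 1111)
  bit 0 = 1: r = r^2 * 33 mod 47 = 1^2 * 33 = 1*33 = 33
  bit 1 = 1: r = r^2 * 33 mod 47 = 33^2 * 33 = 8*33 = 29
  bit 2 = 1: r = r^2 * 33 mod 47 = 29^2 * 33 = 42*33 = 23
  bit 3 = 1: r = r^2 * 33 mod 47 = 23^2 * 33 = 12*33 = 20
  -> B = 20
s = B^a = 20^17 mod 47  (bits of 17 = 10001)
  bit 0 = 1: r = r^2 * 20 mod 47 = 1^2 * 20 = 1*20 = 20
  bit 1 = 0: r = r^2 mod 47 = 20^2 = 24
  bit 2 = 0: r = r^2 mod 47 = 24^2 = 12
  bit 3 = 0: r = r^2 mod 47 = 12^2 = 3
  bit 4 = 1: r = r^2 * 20 mod 47 = 3^2 * 20 = 9*20 = 39
  -> s = B^a = 39

Answer: 39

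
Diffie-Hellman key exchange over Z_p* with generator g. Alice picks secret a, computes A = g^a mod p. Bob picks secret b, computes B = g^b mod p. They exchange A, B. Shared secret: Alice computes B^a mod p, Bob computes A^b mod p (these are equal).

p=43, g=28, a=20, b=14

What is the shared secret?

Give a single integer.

A = 28^20 mod 43  (bits of 20 = 10100)
  bit 0 = 1: r = r^2 * 28 mod 43 = 1^2 * 28 = 1*28 = 28
  bit 1 = 0: r = r^2 mod 43 = 28^2 = 10
  bit 2 = 1: r = r^2 * 28 mod 43 = 10^2 * 28 = 14*28 = 5
  bit 3 = 0: r = r^2 mod 43 = 5^2 = 25
  bit 4 = 0: r = r^2 mod 43 = 25^2 = 23
  -> A = 23
B = 28^14 mod 43  (bits of 14 = 1110)
  bit 0 = 1: r = r^2 * 28 mod 43 = 1^2 * 28 = 1*28 = 28
  bit 1 = 1: r = r^2 * 28 mod 43 = 28^2 * 28 = 10*28 = 22
  bit 2 = 1: r = r^2 * 28 mod 43 = 22^2 * 28 = 11*28 = 7
  bit 3 = 0: r = r^2 mod 43 = 7^2 = 6
  -> B = 6
s = B^a = 6^20 mod 43  (bits of 20 = 10100)
  bit 0 = 1: r = r^2 * 6 mod 43 = 1^2 * 6 = 1*6 = 6
  bit 1 = 0: r = r^2 mod 43 = 6^2 = 36
  bit 2 = 1: r = r^2 * 6 mod 43 = 36^2 * 6 = 6*6 = 36
  bit 3 = 0: r = r^2 mod 43 = 36^2 = 6
  bit 4 = 0: r = r^2 mod 43 = 6^2 = 36
  -> s = B^a = 36

Answer: 36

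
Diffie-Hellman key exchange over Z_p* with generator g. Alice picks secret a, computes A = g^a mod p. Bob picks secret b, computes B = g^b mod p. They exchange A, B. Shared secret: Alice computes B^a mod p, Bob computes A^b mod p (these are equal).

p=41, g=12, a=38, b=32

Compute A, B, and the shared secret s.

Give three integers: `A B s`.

Answer: 2 16 37

Derivation:
A = 12^38 mod 41  (bits of 38 = 100110)
  bit 0 = 1: r = r^2 * 12 mod 41 = 1^2 * 12 = 1*12 = 12
  bit 1 = 0: r = r^2 mod 41 = 12^2 = 21
  bit 2 = 0: r = r^2 mod 41 = 21^2 = 31
  bit 3 = 1: r = r^2 * 12 mod 41 = 31^2 * 12 = 18*12 = 11
  bit 4 = 1: r = r^2 * 12 mod 41 = 11^2 * 12 = 39*12 = 17
  bit 5 = 0: r = r^2 mod 41 = 17^2 = 2
  -> A = 2
B = 12^32 mod 41  (bits of 32 = 100000)
  bit 0 = 1: r = r^2 * 12 mod 41 = 1^2 * 12 = 1*12 = 12
  bit 1 = 0: r = r^2 mod 41 = 12^2 = 21
  bit 2 = 0: r = r^2 mod 41 = 21^2 = 31
  bit 3 = 0: r = r^2 mod 41 = 31^2 = 18
  bit 4 = 0: r = r^2 mod 41 = 18^2 = 37
  bit 5 = 0: r = r^2 mod 41 = 37^2 = 16
  -> B = 16
s = B^a = 16^38 mod 41  (bits of 38 = 100110)
  bit 0 = 1: r = r^2 * 16 mod 41 = 1^2 * 16 = 1*16 = 16
  bit 1 = 0: r = r^2 mod 41 = 16^2 = 10
  bit 2 = 0: r = r^2 mod 41 = 10^2 = 18
  bit 3 = 1: r = r^2 * 16 mod 41 = 18^2 * 16 = 37*16 = 18
  bit 4 = 1: r = r^2 * 16 mod 41 = 18^2 * 16 = 37*16 = 18
  bit 5 = 0: r = r^2 mod 41 = 18^2 = 37
  -> s = B^a = 37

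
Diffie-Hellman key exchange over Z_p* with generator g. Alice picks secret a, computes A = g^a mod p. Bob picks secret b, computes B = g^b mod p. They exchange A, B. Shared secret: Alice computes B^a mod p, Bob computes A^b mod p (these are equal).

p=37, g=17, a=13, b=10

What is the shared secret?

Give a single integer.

A = 17^13 mod 37  (bits of 13 = 1101)
  bit 0 = 1: r = r^2 * 17 mod 37 = 1^2 * 17 = 1*17 = 17
  bit 1 = 1: r = r^2 * 17 mod 37 = 17^2 * 17 = 30*17 = 29
  bit 2 = 0: r = r^2 mod 37 = 29^2 = 27
  bit 3 = 1: r = r^2 * 17 mod 37 = 27^2 * 17 = 26*17 = 35
  -> A = 35
B = 17^10 mod 37  (bits of 10 = 1010)
  bit 0 = 1: r = r^2 * 17 mod 37 = 1^2 * 17 = 1*17 = 17
  bit 1 = 0: r = r^2 mod 37 = 17^2 = 30
  bit 2 = 1: r = r^2 * 17 mod 37 = 30^2 * 17 = 12*17 = 19
  bit 3 = 0: r = r^2 mod 37 = 19^2 = 28
  -> B = 28
s = B^a = 28^13 mod 37  (bits of 13 = 1101)
  bit 0 = 1: r = r^2 * 28 mod 37 = 1^2 * 28 = 1*28 = 28
  bit 1 = 1: r = r^2 * 28 mod 37 = 28^2 * 28 = 7*28 = 11
  bit 2 = 0: r = r^2 mod 37 = 11^2 = 10
  bit 3 = 1: r = r^2 * 28 mod 37 = 10^2 * 28 = 26*28 = 25
  -> s = B^a = 25

Answer: 25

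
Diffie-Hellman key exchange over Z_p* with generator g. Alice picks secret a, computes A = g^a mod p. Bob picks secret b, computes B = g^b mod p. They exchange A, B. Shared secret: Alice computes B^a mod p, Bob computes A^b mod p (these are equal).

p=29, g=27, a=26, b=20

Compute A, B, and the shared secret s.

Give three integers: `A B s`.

A = 27^26 mod 29  (bits of 26 = 11010)
  bit 0 = 1: r = r^2 * 27 mod 29 = 1^2 * 27 = 1*27 = 27
  bit 1 = 1: r = r^2 * 27 mod 29 = 27^2 * 27 = 4*27 = 21
  bit 2 = 0: r = r^2 mod 29 = 21^2 = 6
  bit 3 = 1: r = r^2 * 27 mod 29 = 6^2 * 27 = 7*27 = 15
  bit 4 = 0: r = r^2 mod 29 = 15^2 = 22
  -> A = 22
B = 27^20 mod 29  (bits of 20 = 10100)
  bit 0 = 1: r = r^2 * 27 mod 29 = 1^2 * 27 = 1*27 = 27
  bit 1 = 0: r = r^2 mod 29 = 27^2 = 4
  bit 2 = 1: r = r^2 * 27 mod 29 = 4^2 * 27 = 16*27 = 26
  bit 3 = 0: r = r^2 mod 29 = 26^2 = 9
  bit 4 = 0: r = r^2 mod 29 = 9^2 = 23
  -> B = 23
s = B^a = 23^26 mod 29  (bits of 26 = 11010)
  bit 0 = 1: r = r^2 * 23 mod 29 = 1^2 * 23 = 1*23 = 23
  bit 1 = 1: r = r^2 * 23 mod 29 = 23^2 * 23 = 7*23 = 16
  bit 2 = 0: r = r^2 mod 29 = 16^2 = 24
  bit 3 = 1: r = r^2 * 23 mod 29 = 24^2 * 23 = 25*23 = 24
  bit 4 = 0: r = r^2 mod 29 = 24^2 = 25
  -> s = B^a = 25

Answer: 22 23 25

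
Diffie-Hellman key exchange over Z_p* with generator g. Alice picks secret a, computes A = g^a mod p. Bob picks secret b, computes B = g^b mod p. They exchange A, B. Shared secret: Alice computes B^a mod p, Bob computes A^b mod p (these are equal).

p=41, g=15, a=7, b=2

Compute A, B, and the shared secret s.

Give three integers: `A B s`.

A = 15^7 mod 41  (bits of 7 = 111)
  bit 0 = 1: r = r^2 * 15 mod 41 = 1^2 * 15 = 1*15 = 15
  bit 1 = 1: r = r^2 * 15 mod 41 = 15^2 * 15 = 20*15 = 13
  bit 2 = 1: r = r^2 * 15 mod 41 = 13^2 * 15 = 5*15 = 34
  -> A = 34
B = 15^2 mod 41  (bits of 2 = 10)
  bit 0 = 1: r = r^2 * 15 mod 41 = 1^2 * 15 = 1*15 = 15
  bit 1 = 0: r = r^2 mod 41 = 15^2 = 20
  -> B = 20
s = B^a = 20^7 mod 41  (bits of 7 = 111)
  bit 0 = 1: r = r^2 * 20 mod 41 = 1^2 * 20 = 1*20 = 20
  bit 1 = 1: r = r^2 * 20 mod 41 = 20^2 * 20 = 31*20 = 5
  bit 2 = 1: r = r^2 * 20 mod 41 = 5^2 * 20 = 25*20 = 8
  -> s = B^a = 8

Answer: 34 20 8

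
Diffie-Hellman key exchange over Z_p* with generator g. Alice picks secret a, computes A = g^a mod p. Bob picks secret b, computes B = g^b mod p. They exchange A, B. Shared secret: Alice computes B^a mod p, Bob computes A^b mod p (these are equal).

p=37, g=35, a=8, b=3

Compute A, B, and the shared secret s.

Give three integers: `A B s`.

Answer: 34 29 10

Derivation:
A = 35^8 mod 37  (bits of 8 = 1000)
  bit 0 = 1: r = r^2 * 35 mod 37 = 1^2 * 35 = 1*35 = 35
  bit 1 = 0: r = r^2 mod 37 = 35^2 = 4
  bit 2 = 0: r = r^2 mod 37 = 4^2 = 16
  bit 3 = 0: r = r^2 mod 37 = 16^2 = 34
  -> A = 34
B = 35^3 mod 37  (bits of 3 = 11)
  bit 0 = 1: r = r^2 * 35 mod 37 = 1^2 * 35 = 1*35 = 35
  bit 1 = 1: r = r^2 * 35 mod 37 = 35^2 * 35 = 4*35 = 29
  -> B = 29
s = B^a = 29^8 mod 37  (bits of 8 = 1000)
  bit 0 = 1: r = r^2 * 29 mod 37 = 1^2 * 29 = 1*29 = 29
  bit 1 = 0: r = r^2 mod 37 = 29^2 = 27
  bit 2 = 0: r = r^2 mod 37 = 27^2 = 26
  bit 3 = 0: r = r^2 mod 37 = 26^2 = 10
  -> s = B^a = 10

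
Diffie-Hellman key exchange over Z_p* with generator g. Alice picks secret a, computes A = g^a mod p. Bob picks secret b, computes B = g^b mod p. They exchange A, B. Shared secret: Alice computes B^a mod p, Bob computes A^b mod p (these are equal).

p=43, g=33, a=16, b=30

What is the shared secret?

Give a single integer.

A = 33^16 mod 43  (bits of 16 = 10000)
  bit 0 = 1: r = r^2 * 33 mod 43 = 1^2 * 33 = 1*33 = 33
  bit 1 = 0: r = r^2 mod 43 = 33^2 = 14
  bit 2 = 0: r = r^2 mod 43 = 14^2 = 24
  bit 3 = 0: r = r^2 mod 43 = 24^2 = 17
  bit 4 = 0: r = r^2 mod 43 = 17^2 = 31
  -> A = 31
B = 33^30 mod 43  (bits of 30 = 11110)
  bit 0 = 1: r = r^2 * 33 mod 43 = 1^2 * 33 = 1*33 = 33
  bit 1 = 1: r = r^2 * 33 mod 43 = 33^2 * 33 = 14*33 = 32
  bit 2 = 1: r = r^2 * 33 mod 43 = 32^2 * 33 = 35*33 = 37
  bit 3 = 1: r = r^2 * 33 mod 43 = 37^2 * 33 = 36*33 = 27
  bit 4 = 0: r = r^2 mod 43 = 27^2 = 41
  -> B = 41
s = B^a = 41^16 mod 43  (bits of 16 = 10000)
  bit 0 = 1: r = r^2 * 41 mod 43 = 1^2 * 41 = 1*41 = 41
  bit 1 = 0: r = r^2 mod 43 = 41^2 = 4
  bit 2 = 0: r = r^2 mod 43 = 4^2 = 16
  bit 3 = 0: r = r^2 mod 43 = 16^2 = 41
  bit 4 = 0: r = r^2 mod 43 = 41^2 = 4
  -> s = B^a = 4

Answer: 4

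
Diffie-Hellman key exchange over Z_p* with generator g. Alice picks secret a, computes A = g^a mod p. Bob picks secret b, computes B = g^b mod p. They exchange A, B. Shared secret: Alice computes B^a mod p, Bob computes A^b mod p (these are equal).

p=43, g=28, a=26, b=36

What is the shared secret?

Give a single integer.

A = 28^26 mod 43  (bits of 26 = 11010)
  bit 0 = 1: r = r^2 * 28 mod 43 = 1^2 * 28 = 1*28 = 28
  bit 1 = 1: r = r^2 * 28 mod 43 = 28^2 * 28 = 10*28 = 22
  bit 2 = 0: r = r^2 mod 43 = 22^2 = 11
  bit 3 = 1: r = r^2 * 28 mod 43 = 11^2 * 28 = 35*28 = 34
  bit 4 = 0: r = r^2 mod 43 = 34^2 = 38
  -> A = 38
B = 28^36 mod 43  (bits of 36 = 100100)
  bit 0 = 1: r = r^2 * 28 mod 43 = 1^2 * 28 = 1*28 = 28
  bit 1 = 0: r = r^2 mod 43 = 28^2 = 10
  bit 2 = 0: r = r^2 mod 43 = 10^2 = 14
  bit 3 = 1: r = r^2 * 28 mod 43 = 14^2 * 28 = 24*28 = 27
  bit 4 = 0: r = r^2 mod 43 = 27^2 = 41
  bit 5 = 0: r = r^2 mod 43 = 41^2 = 4
  -> B = 4
s = B^a = 4^26 mod 43  (bits of 26 = 11010)
  bit 0 = 1: r = r^2 * 4 mod 43 = 1^2 * 4 = 1*4 = 4
  bit 1 = 1: r = r^2 * 4 mod 43 = 4^2 * 4 = 16*4 = 21
  bit 2 = 0: r = r^2 mod 43 = 21^2 = 11
  bit 3 = 1: r = r^2 * 4 mod 43 = 11^2 * 4 = 35*4 = 11
  bit 4 = 0: r = r^2 mod 43 = 11^2 = 35
  -> s = B^a = 35

Answer: 35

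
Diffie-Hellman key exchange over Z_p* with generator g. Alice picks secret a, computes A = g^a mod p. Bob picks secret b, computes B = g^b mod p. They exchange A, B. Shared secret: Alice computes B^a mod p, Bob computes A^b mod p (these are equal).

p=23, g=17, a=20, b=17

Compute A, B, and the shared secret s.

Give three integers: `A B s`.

A = 17^20 mod 23  (bits of 20 = 10100)
  bit 0 = 1: r = r^2 * 17 mod 23 = 1^2 * 17 = 1*17 = 17
  bit 1 = 0: r = r^2 mod 23 = 17^2 = 13
  bit 2 = 1: r = r^2 * 17 mod 23 = 13^2 * 17 = 8*17 = 21
  bit 3 = 0: r = r^2 mod 23 = 21^2 = 4
  bit 4 = 0: r = r^2 mod 23 = 4^2 = 16
  -> A = 16
B = 17^17 mod 23  (bits of 17 = 10001)
  bit 0 = 1: r = r^2 * 17 mod 23 = 1^2 * 17 = 1*17 = 17
  bit 1 = 0: r = r^2 mod 23 = 17^2 = 13
  bit 2 = 0: r = r^2 mod 23 = 13^2 = 8
  bit 3 = 0: r = r^2 mod 23 = 8^2 = 18
  bit 4 = 1: r = r^2 * 17 mod 23 = 18^2 * 17 = 2*17 = 11
  -> B = 11
s = B^a = 11^20 mod 23  (bits of 20 = 10100)
  bit 0 = 1: r = r^2 * 11 mod 23 = 1^2 * 11 = 1*11 = 11
  bit 1 = 0: r = r^2 mod 23 = 11^2 = 6
  bit 2 = 1: r = r^2 * 11 mod 23 = 6^2 * 11 = 13*11 = 5
  bit 3 = 0: r = r^2 mod 23 = 5^2 = 2
  bit 4 = 0: r = r^2 mod 23 = 2^2 = 4
  -> s = B^a = 4

Answer: 16 11 4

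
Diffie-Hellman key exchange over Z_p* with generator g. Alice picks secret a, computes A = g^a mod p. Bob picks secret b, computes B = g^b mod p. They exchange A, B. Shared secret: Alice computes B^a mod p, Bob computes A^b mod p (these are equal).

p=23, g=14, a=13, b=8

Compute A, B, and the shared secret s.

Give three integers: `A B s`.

A = 14^13 mod 23  (bits of 13 = 1101)
  bit 0 = 1: r = r^2 * 14 mod 23 = 1^2 * 14 = 1*14 = 14
  bit 1 = 1: r = r^2 * 14 mod 23 = 14^2 * 14 = 12*14 = 7
  bit 2 = 0: r = r^2 mod 23 = 7^2 = 3
  bit 3 = 1: r = r^2 * 14 mod 23 = 3^2 * 14 = 9*14 = 11
  -> A = 11
B = 14^8 mod 23  (bits of 8 = 1000)
  bit 0 = 1: r = r^2 * 14 mod 23 = 1^2 * 14 = 1*14 = 14
  bit 1 = 0: r = r^2 mod 23 = 14^2 = 12
  bit 2 = 0: r = r^2 mod 23 = 12^2 = 6
  bit 3 = 0: r = r^2 mod 23 = 6^2 = 13
  -> B = 13
s = B^a = 13^13 mod 23  (bits of 13 = 1101)
  bit 0 = 1: r = r^2 * 13 mod 23 = 1^2 * 13 = 1*13 = 13
  bit 1 = 1: r = r^2 * 13 mod 23 = 13^2 * 13 = 8*13 = 12
  bit 2 = 0: r = r^2 mod 23 = 12^2 = 6
  bit 3 = 1: r = r^2 * 13 mod 23 = 6^2 * 13 = 13*13 = 8
  -> s = B^a = 8

Answer: 11 13 8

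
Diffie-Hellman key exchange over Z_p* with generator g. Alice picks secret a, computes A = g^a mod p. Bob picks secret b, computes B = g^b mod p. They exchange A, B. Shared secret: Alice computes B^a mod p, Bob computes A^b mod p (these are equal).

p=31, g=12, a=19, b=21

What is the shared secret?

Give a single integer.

A = 12^19 mod 31  (bits of 19 = 10011)
  bit 0 = 1: r = r^2 * 12 mod 31 = 1^2 * 12 = 1*12 = 12
  bit 1 = 0: r = r^2 mod 31 = 12^2 = 20
  bit 2 = 0: r = r^2 mod 31 = 20^2 = 28
  bit 3 = 1: r = r^2 * 12 mod 31 = 28^2 * 12 = 9*12 = 15
  bit 4 = 1: r = r^2 * 12 mod 31 = 15^2 * 12 = 8*12 = 3
  -> A = 3
B = 12^21 mod 31  (bits of 21 = 10101)
  bit 0 = 1: r = r^2 * 12 mod 31 = 1^2 * 12 = 1*12 = 12
  bit 1 = 0: r = r^2 mod 31 = 12^2 = 20
  bit 2 = 1: r = r^2 * 12 mod 31 = 20^2 * 12 = 28*12 = 26
  bit 3 = 0: r = r^2 mod 31 = 26^2 = 25
  bit 4 = 1: r = r^2 * 12 mod 31 = 25^2 * 12 = 5*12 = 29
  -> B = 29
s = B^a = 29^19 mod 31  (bits of 19 = 10011)
  bit 0 = 1: r = r^2 * 29 mod 31 = 1^2 * 29 = 1*29 = 29
  bit 1 = 0: r = r^2 mod 31 = 29^2 = 4
  bit 2 = 0: r = r^2 mod 31 = 4^2 = 16
  bit 3 = 1: r = r^2 * 29 mod 31 = 16^2 * 29 = 8*29 = 15
  bit 4 = 1: r = r^2 * 29 mod 31 = 15^2 * 29 = 8*29 = 15
  -> s = B^a = 15

Answer: 15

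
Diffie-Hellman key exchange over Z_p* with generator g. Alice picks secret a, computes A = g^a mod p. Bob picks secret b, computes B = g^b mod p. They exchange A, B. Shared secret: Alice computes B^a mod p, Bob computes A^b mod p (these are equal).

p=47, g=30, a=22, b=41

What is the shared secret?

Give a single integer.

Answer: 34

Derivation:
A = 30^22 mod 47  (bits of 22 = 10110)
  bit 0 = 1: r = r^2 * 30 mod 47 = 1^2 * 30 = 1*30 = 30
  bit 1 = 0: r = r^2 mod 47 = 30^2 = 7
  bit 2 = 1: r = r^2 * 30 mod 47 = 7^2 * 30 = 2*30 = 13
  bit 3 = 1: r = r^2 * 30 mod 47 = 13^2 * 30 = 28*30 = 41
  bit 4 = 0: r = r^2 mod 47 = 41^2 = 36
  -> A = 36
B = 30^41 mod 47  (bits of 41 = 101001)
  bit 0 = 1: r = r^2 * 30 mod 47 = 1^2 * 30 = 1*30 = 30
  bit 1 = 0: r = r^2 mod 47 = 30^2 = 7
  bit 2 = 1: r = r^2 * 30 mod 47 = 7^2 * 30 = 2*30 = 13
  bit 3 = 0: r = r^2 mod 47 = 13^2 = 28
  bit 4 = 0: r = r^2 mod 47 = 28^2 = 32
  bit 5 = 1: r = r^2 * 30 mod 47 = 32^2 * 30 = 37*30 = 29
  -> B = 29
s = B^a = 29^22 mod 47  (bits of 22 = 10110)
  bit 0 = 1: r = r^2 * 29 mod 47 = 1^2 * 29 = 1*29 = 29
  bit 1 = 0: r = r^2 mod 47 = 29^2 = 42
  bit 2 = 1: r = r^2 * 29 mod 47 = 42^2 * 29 = 25*29 = 20
  bit 3 = 1: r = r^2 * 29 mod 47 = 20^2 * 29 = 24*29 = 38
  bit 4 = 0: r = r^2 mod 47 = 38^2 = 34
  -> s = B^a = 34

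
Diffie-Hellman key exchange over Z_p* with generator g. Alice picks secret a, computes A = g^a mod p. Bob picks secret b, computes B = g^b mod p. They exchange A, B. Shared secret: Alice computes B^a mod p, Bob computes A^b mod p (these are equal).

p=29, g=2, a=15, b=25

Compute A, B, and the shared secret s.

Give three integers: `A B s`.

Answer: 27 11 18

Derivation:
A = 2^15 mod 29  (bits of 15 = 1111)
  bit 0 = 1: r = r^2 * 2 mod 29 = 1^2 * 2 = 1*2 = 2
  bit 1 = 1: r = r^2 * 2 mod 29 = 2^2 * 2 = 4*2 = 8
  bit 2 = 1: r = r^2 * 2 mod 29 = 8^2 * 2 = 6*2 = 12
  bit 3 = 1: r = r^2 * 2 mod 29 = 12^2 * 2 = 28*2 = 27
  -> A = 27
B = 2^25 mod 29  (bits of 25 = 11001)
  bit 0 = 1: r = r^2 * 2 mod 29 = 1^2 * 2 = 1*2 = 2
  bit 1 = 1: r = r^2 * 2 mod 29 = 2^2 * 2 = 4*2 = 8
  bit 2 = 0: r = r^2 mod 29 = 8^2 = 6
  bit 3 = 0: r = r^2 mod 29 = 6^2 = 7
  bit 4 = 1: r = r^2 * 2 mod 29 = 7^2 * 2 = 20*2 = 11
  -> B = 11
s = B^a = 11^15 mod 29  (bits of 15 = 1111)
  bit 0 = 1: r = r^2 * 11 mod 29 = 1^2 * 11 = 1*11 = 11
  bit 1 = 1: r = r^2 * 11 mod 29 = 11^2 * 11 = 5*11 = 26
  bit 2 = 1: r = r^2 * 11 mod 29 = 26^2 * 11 = 9*11 = 12
  bit 3 = 1: r = r^2 * 11 mod 29 = 12^2 * 11 = 28*11 = 18
  -> s = B^a = 18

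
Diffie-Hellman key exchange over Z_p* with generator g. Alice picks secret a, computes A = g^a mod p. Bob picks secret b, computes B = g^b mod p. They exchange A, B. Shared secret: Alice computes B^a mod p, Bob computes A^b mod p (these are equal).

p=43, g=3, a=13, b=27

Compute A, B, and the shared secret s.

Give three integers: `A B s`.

Answer: 12 2 22

Derivation:
A = 3^13 mod 43  (bits of 13 = 1101)
  bit 0 = 1: r = r^2 * 3 mod 43 = 1^2 * 3 = 1*3 = 3
  bit 1 = 1: r = r^2 * 3 mod 43 = 3^2 * 3 = 9*3 = 27
  bit 2 = 0: r = r^2 mod 43 = 27^2 = 41
  bit 3 = 1: r = r^2 * 3 mod 43 = 41^2 * 3 = 4*3 = 12
  -> A = 12
B = 3^27 mod 43  (bits of 27 = 11011)
  bit 0 = 1: r = r^2 * 3 mod 43 = 1^2 * 3 = 1*3 = 3
  bit 1 = 1: r = r^2 * 3 mod 43 = 3^2 * 3 = 9*3 = 27
  bit 2 = 0: r = r^2 mod 43 = 27^2 = 41
  bit 3 = 1: r = r^2 * 3 mod 43 = 41^2 * 3 = 4*3 = 12
  bit 4 = 1: r = r^2 * 3 mod 43 = 12^2 * 3 = 15*3 = 2
  -> B = 2
s = B^a = 2^13 mod 43  (bits of 13 = 1101)
  bit 0 = 1: r = r^2 * 2 mod 43 = 1^2 * 2 = 1*2 = 2
  bit 1 = 1: r = r^2 * 2 mod 43 = 2^2 * 2 = 4*2 = 8
  bit 2 = 0: r = r^2 mod 43 = 8^2 = 21
  bit 3 = 1: r = r^2 * 2 mod 43 = 21^2 * 2 = 11*2 = 22
  -> s = B^a = 22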